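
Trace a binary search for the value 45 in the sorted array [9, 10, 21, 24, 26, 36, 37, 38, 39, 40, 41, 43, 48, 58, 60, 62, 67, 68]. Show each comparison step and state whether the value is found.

Binary search for 45 in [9, 10, 21, 24, 26, 36, 37, 38, 39, 40, 41, 43, 48, 58, 60, 62, 67, 68]:

lo=0, hi=17, mid=8, arr[mid]=39 -> 39 < 45, search right half
lo=9, hi=17, mid=13, arr[mid]=58 -> 58 > 45, search left half
lo=9, hi=12, mid=10, arr[mid]=41 -> 41 < 45, search right half
lo=11, hi=12, mid=11, arr[mid]=43 -> 43 < 45, search right half
lo=12, hi=12, mid=12, arr[mid]=48 -> 48 > 45, search left half
lo=12 > hi=11, target 45 not found

Binary search determines that 45 is not in the array after 5 comparisons. The search space was exhausted without finding the target.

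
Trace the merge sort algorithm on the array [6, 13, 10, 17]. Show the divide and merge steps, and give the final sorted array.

Merge sort trace:

Split: [6, 13, 10, 17] -> [6, 13] and [10, 17]
  Split: [6, 13] -> [6] and [13]
  Merge: [6] + [13] -> [6, 13]
  Split: [10, 17] -> [10] and [17]
  Merge: [10] + [17] -> [10, 17]
Merge: [6, 13] + [10, 17] -> [6, 10, 13, 17]

Final sorted array: [6, 10, 13, 17]

The merge sort proceeds by recursively splitting the array and merging sorted halves.
After all merges, the sorted array is [6, 10, 13, 17].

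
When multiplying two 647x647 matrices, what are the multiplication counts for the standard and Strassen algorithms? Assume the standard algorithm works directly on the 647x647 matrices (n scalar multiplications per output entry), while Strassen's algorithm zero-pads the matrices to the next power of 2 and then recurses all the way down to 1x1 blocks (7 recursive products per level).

Matrix multiplication for 647x647 matrices:

Strassen's algorithm requires power-of-2 dimensions. Pad 647x647 to 1024x1024 (next power of 2).

Standard algorithm: 647^3 = 270840023 multiplications
Strassen's algorithm: 7^(log2(1024)) = 7^10 = 282475249 multiplications
Difference: 270840023 - 282475249 = -11635226 (Strassen uses MORE here due to padding overhead — for small or just-over-power-of-2 n, padding can outweigh the per-level savings)

Standard: 270840023 multiplications (647^3). Strassen: 282475249 multiplications (7^10, after padding to 1024x1024). Strassen reduces 8 recursive multiplications to 7 at each level.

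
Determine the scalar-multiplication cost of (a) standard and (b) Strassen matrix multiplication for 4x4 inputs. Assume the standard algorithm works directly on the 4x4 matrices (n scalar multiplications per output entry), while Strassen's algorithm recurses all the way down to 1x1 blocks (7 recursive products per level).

Matrix multiplication for 4x4 matrices:

Standard algorithm: 4^3 = 64 multiplications
Strassen's algorithm: 7^(log2(4)) = 7^2 = 49 multiplications
Savings: 64 - 49 = 15 multiplications

Standard: 64 multiplications (4^3). Strassen: 49 multiplications (7^2). Strassen reduces 8 recursive multiplications to 7 at each level.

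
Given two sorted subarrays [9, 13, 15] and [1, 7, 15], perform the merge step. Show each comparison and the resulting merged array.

Merging process:

Compare 9 vs 1: take 1 from right. Merged: [1]
Compare 9 vs 7: take 7 from right. Merged: [1, 7]
Compare 9 vs 15: take 9 from left. Merged: [1, 7, 9]
Compare 13 vs 15: take 13 from left. Merged: [1, 7, 9, 13]
Compare 15 vs 15: take 15 from left. Merged: [1, 7, 9, 13, 15]
Append remaining from right: [15]. Merged: [1, 7, 9, 13, 15, 15]

Final merged array: [1, 7, 9, 13, 15, 15]
Total comparisons: 5

The merged array is [1, 7, 9, 13, 15, 15], requiring 5 comparisons. The merge step runs in O(n) time where n is the total number of elements.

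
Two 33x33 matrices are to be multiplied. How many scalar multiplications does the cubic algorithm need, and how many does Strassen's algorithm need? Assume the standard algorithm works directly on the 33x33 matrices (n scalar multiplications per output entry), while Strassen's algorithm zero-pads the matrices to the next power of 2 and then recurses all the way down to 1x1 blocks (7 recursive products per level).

Matrix multiplication for 33x33 matrices:

Strassen's algorithm requires power-of-2 dimensions. Pad 33x33 to 64x64 (next power of 2).

Standard algorithm: 33^3 = 35937 multiplications
Strassen's algorithm: 7^(log2(64)) = 7^6 = 117649 multiplications
Difference: 35937 - 117649 = -81712 (Strassen uses MORE here due to padding overhead — for small or just-over-power-of-2 n, padding can outweigh the per-level savings)

Standard: 35937 multiplications (33^3). Strassen: 117649 multiplications (7^6, after padding to 64x64). Strassen reduces 8 recursive multiplications to 7 at each level.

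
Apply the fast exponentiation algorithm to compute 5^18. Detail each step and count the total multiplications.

Computing 5^18 by squaring (build up from 5^1; each line after the first costs one multiplication):

5^1 = 5
5^2 = (5^1)^2 = 5^2 = 25
5^4 = (5^2)^2 = 25^2 = 625
5^8 = (5^4)^2 = 625^2 = 390625
5^9 = 5 * 5^8 = 5 * 390625 = 1953125
5^18 = (5^9)^2 = 1953125^2 = 3814697265625

Result: 3814697265625
Multiplications needed: 5 (5 lines after 5^1)

5^18 = 3814697265625. Using exponentiation by squaring, this requires 5 multiplications. The key idea: if the exponent is even, square the half-power; if odd, multiply by the base once.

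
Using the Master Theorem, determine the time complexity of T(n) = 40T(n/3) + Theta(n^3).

Master Theorem for T(n) = 40T(n/3) + O(n^3):

a = 40, b = 3, c = 3
log_b(a) = log_3(40) = 3.3578

Case 1: c = 3 < log_3(40) = 3.3578
T(n) = O(n^(log_3 40))

For T(n) = 40T(n/3) + O(n^3): log_3(40) = 3.3578. This is Case 1 of the Master Theorem (c < log_b(a), work dominated by leaves), giving O(n^(log_3 40)).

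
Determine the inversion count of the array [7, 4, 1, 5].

Finding inversions in [7, 4, 1, 5]:

(0, 1): arr[0]=7 > arr[1]=4
(0, 2): arr[0]=7 > arr[2]=1
(0, 3): arr[0]=7 > arr[3]=5
(1, 2): arr[1]=4 > arr[2]=1

Total inversions: 4

The array has 4 inversion(s): (0,1), (0,2), (0,3), (1,2). Each pair (i,j) satisfies i < j and arr[i] > arr[j].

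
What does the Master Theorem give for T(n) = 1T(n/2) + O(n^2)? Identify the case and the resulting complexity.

Master Theorem for T(n) = 1T(n/2) + O(n^2):

a = 1, b = 2, c = 2
log_b(a) = log_2(1) = 0.0000

Case 3: c = 2 > log_2(1) = 0.0000
T(n) = O(n^2) = O(n^2)

For T(n) = 1T(n/2) + O(n^2): log_2(1) = 0.0000. This is Case 3 of the Master Theorem (c > log_b(a), work dominated by root), giving O(n^2).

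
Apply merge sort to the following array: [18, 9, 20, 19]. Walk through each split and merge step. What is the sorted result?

Merge sort trace:

Split: [18, 9, 20, 19] -> [18, 9] and [20, 19]
  Split: [18, 9] -> [18] and [9]
  Merge: [18] + [9] -> [9, 18]
  Split: [20, 19] -> [20] and [19]
  Merge: [20] + [19] -> [19, 20]
Merge: [9, 18] + [19, 20] -> [9, 18, 19, 20]

Final sorted array: [9, 18, 19, 20]

The merge sort proceeds by recursively splitting the array and merging sorted halves.
After all merges, the sorted array is [9, 18, 19, 20].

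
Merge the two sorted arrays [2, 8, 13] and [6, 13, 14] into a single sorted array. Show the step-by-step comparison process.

Merging process:

Compare 2 vs 6: take 2 from left. Merged: [2]
Compare 8 vs 6: take 6 from right. Merged: [2, 6]
Compare 8 vs 13: take 8 from left. Merged: [2, 6, 8]
Compare 13 vs 13: take 13 from left. Merged: [2, 6, 8, 13]
Append remaining from right: [13, 14]. Merged: [2, 6, 8, 13, 13, 14]

Final merged array: [2, 6, 8, 13, 13, 14]
Total comparisons: 4

The merged array is [2, 6, 8, 13, 13, 14], requiring 4 comparisons. The merge step runs in O(n) time where n is the total number of elements.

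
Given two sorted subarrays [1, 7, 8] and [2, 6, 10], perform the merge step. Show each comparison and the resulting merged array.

Merging process:

Compare 1 vs 2: take 1 from left. Merged: [1]
Compare 7 vs 2: take 2 from right. Merged: [1, 2]
Compare 7 vs 6: take 6 from right. Merged: [1, 2, 6]
Compare 7 vs 10: take 7 from left. Merged: [1, 2, 6, 7]
Compare 8 vs 10: take 8 from left. Merged: [1, 2, 6, 7, 8]
Append remaining from right: [10]. Merged: [1, 2, 6, 7, 8, 10]

Final merged array: [1, 2, 6, 7, 8, 10]
Total comparisons: 5

The merged array is [1, 2, 6, 7, 8, 10], requiring 5 comparisons. The merge step runs in O(n) time where n is the total number of elements.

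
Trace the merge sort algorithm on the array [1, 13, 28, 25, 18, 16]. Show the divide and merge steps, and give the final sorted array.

Merge sort trace:

Split: [1, 13, 28, 25, 18, 16] -> [1, 13, 28] and [25, 18, 16]
  Split: [1, 13, 28] -> [1] and [13, 28]
    Split: [13, 28] -> [13] and [28]
    Merge: [13] + [28] -> [13, 28]
  Merge: [1] + [13, 28] -> [1, 13, 28]
  Split: [25, 18, 16] -> [25] and [18, 16]
    Split: [18, 16] -> [18] and [16]
    Merge: [18] + [16] -> [16, 18]
  Merge: [25] + [16, 18] -> [16, 18, 25]
Merge: [1, 13, 28] + [16, 18, 25] -> [1, 13, 16, 18, 25, 28]

Final sorted array: [1, 13, 16, 18, 25, 28]

The merge sort proceeds by recursively splitting the array and merging sorted halves.
After all merges, the sorted array is [1, 13, 16, 18, 25, 28].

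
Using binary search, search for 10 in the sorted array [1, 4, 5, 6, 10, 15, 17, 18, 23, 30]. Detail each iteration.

Binary search for 10 in [1, 4, 5, 6, 10, 15, 17, 18, 23, 30]:

lo=0, hi=9, mid=4, arr[mid]=10 -> Found target at index 4!

Binary search finds 10 at index 4 after 1 comparisons. The search repeatedly halves the search space by comparing with the middle element.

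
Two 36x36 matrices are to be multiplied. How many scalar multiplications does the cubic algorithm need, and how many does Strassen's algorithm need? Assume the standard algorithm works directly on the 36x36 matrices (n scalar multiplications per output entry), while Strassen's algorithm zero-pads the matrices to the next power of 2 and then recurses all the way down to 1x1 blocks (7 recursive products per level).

Matrix multiplication for 36x36 matrices:

Strassen's algorithm requires power-of-2 dimensions. Pad 36x36 to 64x64 (next power of 2).

Standard algorithm: 36^3 = 46656 multiplications
Strassen's algorithm: 7^(log2(64)) = 7^6 = 117649 multiplications
Difference: 46656 - 117649 = -70993 (Strassen uses MORE here due to padding overhead — for small or just-over-power-of-2 n, padding can outweigh the per-level savings)

Standard: 46656 multiplications (36^3). Strassen: 117649 multiplications (7^6, after padding to 64x64). Strassen reduces 8 recursive multiplications to 7 at each level.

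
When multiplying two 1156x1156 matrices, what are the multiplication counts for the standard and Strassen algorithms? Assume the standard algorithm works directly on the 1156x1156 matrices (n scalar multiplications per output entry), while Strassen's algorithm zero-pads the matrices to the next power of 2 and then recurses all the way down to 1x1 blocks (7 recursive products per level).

Matrix multiplication for 1156x1156 matrices:

Strassen's algorithm requires power-of-2 dimensions. Pad 1156x1156 to 2048x2048 (next power of 2).

Standard algorithm: 1156^3 = 1544804416 multiplications
Strassen's algorithm: 7^(log2(2048)) = 7^11 = 1977326743 multiplications
Difference: 1544804416 - 1977326743 = -432522327 (Strassen uses MORE here due to padding overhead — for small or just-over-power-of-2 n, padding can outweigh the per-level savings)

Standard: 1544804416 multiplications (1156^3). Strassen: 1977326743 multiplications (7^11, after padding to 2048x2048). Strassen reduces 8 recursive multiplications to 7 at each level.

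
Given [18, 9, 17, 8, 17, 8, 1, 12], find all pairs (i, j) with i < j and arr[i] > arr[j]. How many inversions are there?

Finding inversions in [18, 9, 17, 8, 17, 8, 1, 12]:

(0, 1): arr[0]=18 > arr[1]=9
(0, 2): arr[0]=18 > arr[2]=17
(0, 3): arr[0]=18 > arr[3]=8
(0, 4): arr[0]=18 > arr[4]=17
(0, 5): arr[0]=18 > arr[5]=8
(0, 6): arr[0]=18 > arr[6]=1
(0, 7): arr[0]=18 > arr[7]=12
(1, 3): arr[1]=9 > arr[3]=8
(1, 5): arr[1]=9 > arr[5]=8
(1, 6): arr[1]=9 > arr[6]=1
(2, 3): arr[2]=17 > arr[3]=8
(2, 5): arr[2]=17 > arr[5]=8
(2, 6): arr[2]=17 > arr[6]=1
(2, 7): arr[2]=17 > arr[7]=12
(3, 6): arr[3]=8 > arr[6]=1
(4, 5): arr[4]=17 > arr[5]=8
(4, 6): arr[4]=17 > arr[6]=1
(4, 7): arr[4]=17 > arr[7]=12
(5, 6): arr[5]=8 > arr[6]=1

Total inversions: 19

The array has 19 inversion(s): (0,1), (0,2), (0,3), (0,4), (0,5), (0,6), (0,7), (1,3), (1,5), (1,6), (2,3), (2,5), (2,6), (2,7), (3,6), (4,5), (4,6), (4,7), (5,6). Each pair (i,j) satisfies i < j and arr[i] > arr[j].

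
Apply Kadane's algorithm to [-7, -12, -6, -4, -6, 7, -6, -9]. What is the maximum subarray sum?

Using Kadane's algorithm on [-7, -12, -6, -4, -6, 7, -6, -9]:

Scanning through the array:
Position 1 (value -12): max_ending_here = -12, max_so_far = -7
Position 2 (value -6): max_ending_here = -6, max_so_far = -6
Position 3 (value -4): max_ending_here = -4, max_so_far = -4
Position 4 (value -6): max_ending_here = -6, max_so_far = -4
Position 5 (value 7): max_ending_here = 7, max_so_far = 7
Position 6 (value -6): max_ending_here = 1, max_so_far = 7
Position 7 (value -9): max_ending_here = -8, max_so_far = 7

Maximum subarray: [7]
Maximum sum: 7

The maximum subarray is [7] with sum 7. This subarray runs from index 5 to index 5.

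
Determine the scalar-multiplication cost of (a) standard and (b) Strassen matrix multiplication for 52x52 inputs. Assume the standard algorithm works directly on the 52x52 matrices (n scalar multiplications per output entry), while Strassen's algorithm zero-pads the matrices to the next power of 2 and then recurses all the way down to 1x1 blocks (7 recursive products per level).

Matrix multiplication for 52x52 matrices:

Strassen's algorithm requires power-of-2 dimensions. Pad 52x52 to 64x64 (next power of 2).

Standard algorithm: 52^3 = 140608 multiplications
Strassen's algorithm: 7^(log2(64)) = 7^6 = 117649 multiplications
Savings: 140608 - 117649 = 22959 multiplications

Standard: 140608 multiplications (52^3). Strassen: 117649 multiplications (7^6, after padding to 64x64). Strassen reduces 8 recursive multiplications to 7 at each level.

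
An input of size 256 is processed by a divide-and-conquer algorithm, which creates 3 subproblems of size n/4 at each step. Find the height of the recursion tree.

For divide and conquer with division factor 4:

Problem sizes at each level:
Level 0: 256
Level 1: 64
Level 2: 16
Level 3: 4
Level 4: 1

The root is level 0 and the size-1 base case is level 4 (the tree spans levels 0 through 4, i.e. 5 levels counting the root), so the depth is the number of divisions: log_4(256) = 4

The recursion tree depth is log_4(256) = 4. At each level, the problem size is divided by 4, so it takes 4 divisions to reduce to a base case of size 1. The algorithm makes 3 recursive calls at each level.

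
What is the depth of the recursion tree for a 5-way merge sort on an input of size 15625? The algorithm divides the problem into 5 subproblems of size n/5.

For divide and conquer with division factor 5:

Problem sizes at each level:
Level 0: 15625
Level 1: 3125
Level 2: 625
Level 3: 125
Level 4: 25
Level 5: 5
Level 6: 1

The root is level 0 and the size-1 base case is level 6 (the tree spans levels 0 through 6, i.e. 7 levels counting the root), so the depth is the number of divisions: log_5(15625) = 6

The recursion tree depth is log_5(15625) = 6. At each level, the problem size is divided by 5, so it takes 6 divisions to reduce to a base case of size 1. The algorithm makes 5 recursive calls at each level.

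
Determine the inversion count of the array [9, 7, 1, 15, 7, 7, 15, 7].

Finding inversions in [9, 7, 1, 15, 7, 7, 15, 7]:

(0, 1): arr[0]=9 > arr[1]=7
(0, 2): arr[0]=9 > arr[2]=1
(0, 4): arr[0]=9 > arr[4]=7
(0, 5): arr[0]=9 > arr[5]=7
(0, 7): arr[0]=9 > arr[7]=7
(1, 2): arr[1]=7 > arr[2]=1
(3, 4): arr[3]=15 > arr[4]=7
(3, 5): arr[3]=15 > arr[5]=7
(3, 7): arr[3]=15 > arr[7]=7
(6, 7): arr[6]=15 > arr[7]=7

Total inversions: 10

The array has 10 inversion(s): (0,1), (0,2), (0,4), (0,5), (0,7), (1,2), (3,4), (3,5), (3,7), (6,7). Each pair (i,j) satisfies i < j and arr[i] > arr[j].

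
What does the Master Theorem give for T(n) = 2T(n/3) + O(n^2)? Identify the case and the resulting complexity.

Master Theorem for T(n) = 2T(n/3) + O(n^2):

a = 2, b = 3, c = 2
log_b(a) = log_3(2) = 0.6309

Case 3: c = 2 > log_3(2) = 0.6309
T(n) = O(n^2) = O(n^2)

For T(n) = 2T(n/3) + O(n^2): log_3(2) = 0.6309. This is Case 3 of the Master Theorem (c > log_b(a), work dominated by root), giving O(n^2).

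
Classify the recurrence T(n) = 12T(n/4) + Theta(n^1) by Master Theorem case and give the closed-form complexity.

Master Theorem for T(n) = 12T(n/4) + O(n^1):

a = 12, b = 4, c = 1
log_b(a) = log_4(12) = 1.7925

Case 1: c = 1 < log_4(12) = 1.7925
T(n) = O(n^(log_4 12))

For T(n) = 12T(n/4) + O(n^1): log_4(12) = 1.7925. This is Case 1 of the Master Theorem (c < log_b(a), work dominated by leaves), giving O(n^(log_4 12)).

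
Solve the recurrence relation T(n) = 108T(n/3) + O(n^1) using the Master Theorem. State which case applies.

Master Theorem for T(n) = 108T(n/3) + O(n^1):

a = 108, b = 3, c = 1
log_b(a) = log_3(108) = 4.2619

Case 1: c = 1 < log_3(108) = 4.2619
T(n) = O(n^(log_3 108))

For T(n) = 108T(n/3) + O(n^1): log_3(108) = 4.2619. This is Case 1 of the Master Theorem (c < log_b(a), work dominated by leaves), giving O(n^(log_3 108)).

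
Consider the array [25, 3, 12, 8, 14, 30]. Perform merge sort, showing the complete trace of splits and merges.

Merge sort trace:

Split: [25, 3, 12, 8, 14, 30] -> [25, 3, 12] and [8, 14, 30]
  Split: [25, 3, 12] -> [25] and [3, 12]
    Split: [3, 12] -> [3] and [12]
    Merge: [3] + [12] -> [3, 12]
  Merge: [25] + [3, 12] -> [3, 12, 25]
  Split: [8, 14, 30] -> [8] and [14, 30]
    Split: [14, 30] -> [14] and [30]
    Merge: [14] + [30] -> [14, 30]
  Merge: [8] + [14, 30] -> [8, 14, 30]
Merge: [3, 12, 25] + [8, 14, 30] -> [3, 8, 12, 14, 25, 30]

Final sorted array: [3, 8, 12, 14, 25, 30]

The merge sort proceeds by recursively splitting the array and merging sorted halves.
After all merges, the sorted array is [3, 8, 12, 14, 25, 30].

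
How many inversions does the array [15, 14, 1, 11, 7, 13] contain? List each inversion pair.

Finding inversions in [15, 14, 1, 11, 7, 13]:

(0, 1): arr[0]=15 > arr[1]=14
(0, 2): arr[0]=15 > arr[2]=1
(0, 3): arr[0]=15 > arr[3]=11
(0, 4): arr[0]=15 > arr[4]=7
(0, 5): arr[0]=15 > arr[5]=13
(1, 2): arr[1]=14 > arr[2]=1
(1, 3): arr[1]=14 > arr[3]=11
(1, 4): arr[1]=14 > arr[4]=7
(1, 5): arr[1]=14 > arr[5]=13
(3, 4): arr[3]=11 > arr[4]=7

Total inversions: 10

The array has 10 inversion(s): (0,1), (0,2), (0,3), (0,4), (0,5), (1,2), (1,3), (1,4), (1,5), (3,4). Each pair (i,j) satisfies i < j and arr[i] > arr[j].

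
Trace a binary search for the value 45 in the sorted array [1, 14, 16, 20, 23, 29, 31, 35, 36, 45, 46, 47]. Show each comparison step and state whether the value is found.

Binary search for 45 in [1, 14, 16, 20, 23, 29, 31, 35, 36, 45, 46, 47]:

lo=0, hi=11, mid=5, arr[mid]=29 -> 29 < 45, search right half
lo=6, hi=11, mid=8, arr[mid]=36 -> 36 < 45, search right half
lo=9, hi=11, mid=10, arr[mid]=46 -> 46 > 45, search left half
lo=9, hi=9, mid=9, arr[mid]=45 -> Found target at index 9!

Binary search finds 45 at index 9 after 4 comparisons. The search repeatedly halves the search space by comparing with the middle element.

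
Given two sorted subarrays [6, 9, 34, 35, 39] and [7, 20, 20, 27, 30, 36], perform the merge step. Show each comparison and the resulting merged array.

Merging process:

Compare 6 vs 7: take 6 from left. Merged: [6]
Compare 9 vs 7: take 7 from right. Merged: [6, 7]
Compare 9 vs 20: take 9 from left. Merged: [6, 7, 9]
Compare 34 vs 20: take 20 from right. Merged: [6, 7, 9, 20]
Compare 34 vs 20: take 20 from right. Merged: [6, 7, 9, 20, 20]
Compare 34 vs 27: take 27 from right. Merged: [6, 7, 9, 20, 20, 27]
Compare 34 vs 30: take 30 from right. Merged: [6, 7, 9, 20, 20, 27, 30]
Compare 34 vs 36: take 34 from left. Merged: [6, 7, 9, 20, 20, 27, 30, 34]
Compare 35 vs 36: take 35 from left. Merged: [6, 7, 9, 20, 20, 27, 30, 34, 35]
Compare 39 vs 36: take 36 from right. Merged: [6, 7, 9, 20, 20, 27, 30, 34, 35, 36]
Append remaining from left: [39]. Merged: [6, 7, 9, 20, 20, 27, 30, 34, 35, 36, 39]

Final merged array: [6, 7, 9, 20, 20, 27, 30, 34, 35, 36, 39]
Total comparisons: 10

The merged array is [6, 7, 9, 20, 20, 27, 30, 34, 35, 36, 39], requiring 10 comparisons. The merge step runs in O(n) time where n is the total number of elements.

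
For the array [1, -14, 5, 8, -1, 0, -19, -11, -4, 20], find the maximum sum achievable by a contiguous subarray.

Using Kadane's algorithm on [1, -14, 5, 8, -1, 0, -19, -11, -4, 20]:

Scanning through the array:
Position 1 (value -14): max_ending_here = -13, max_so_far = 1
Position 2 (value 5): max_ending_here = 5, max_so_far = 5
Position 3 (value 8): max_ending_here = 13, max_so_far = 13
Position 4 (value -1): max_ending_here = 12, max_so_far = 13
Position 5 (value 0): max_ending_here = 12, max_so_far = 13
Position 6 (value -19): max_ending_here = -7, max_so_far = 13
Position 7 (value -11): max_ending_here = -11, max_so_far = 13
Position 8 (value -4): max_ending_here = -4, max_so_far = 13
Position 9 (value 20): max_ending_here = 20, max_so_far = 20

Maximum subarray: [20]
Maximum sum: 20

The maximum subarray is [20] with sum 20. This subarray runs from index 9 to index 9.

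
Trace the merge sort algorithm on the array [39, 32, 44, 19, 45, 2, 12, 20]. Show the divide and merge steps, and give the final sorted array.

Merge sort trace:

Split: [39, 32, 44, 19, 45, 2, 12, 20] -> [39, 32, 44, 19] and [45, 2, 12, 20]
  Split: [39, 32, 44, 19] -> [39, 32] and [44, 19]
    Split: [39, 32] -> [39] and [32]
    Merge: [39] + [32] -> [32, 39]
    Split: [44, 19] -> [44] and [19]
    Merge: [44] + [19] -> [19, 44]
  Merge: [32, 39] + [19, 44] -> [19, 32, 39, 44]
  Split: [45, 2, 12, 20] -> [45, 2] and [12, 20]
    Split: [45, 2] -> [45] and [2]
    Merge: [45] + [2] -> [2, 45]
    Split: [12, 20] -> [12] and [20]
    Merge: [12] + [20] -> [12, 20]
  Merge: [2, 45] + [12, 20] -> [2, 12, 20, 45]
Merge: [19, 32, 39, 44] + [2, 12, 20, 45] -> [2, 12, 19, 20, 32, 39, 44, 45]

Final sorted array: [2, 12, 19, 20, 32, 39, 44, 45]

The merge sort proceeds by recursively splitting the array and merging sorted halves.
After all merges, the sorted array is [2, 12, 19, 20, 32, 39, 44, 45].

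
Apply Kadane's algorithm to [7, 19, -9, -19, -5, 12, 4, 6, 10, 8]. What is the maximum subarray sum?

Using Kadane's algorithm on [7, 19, -9, -19, -5, 12, 4, 6, 10, 8]:

Scanning through the array:
Position 1 (value 19): max_ending_here = 26, max_so_far = 26
Position 2 (value -9): max_ending_here = 17, max_so_far = 26
Position 3 (value -19): max_ending_here = -2, max_so_far = 26
Position 4 (value -5): max_ending_here = -5, max_so_far = 26
Position 5 (value 12): max_ending_here = 12, max_so_far = 26
Position 6 (value 4): max_ending_here = 16, max_so_far = 26
Position 7 (value 6): max_ending_here = 22, max_so_far = 26
Position 8 (value 10): max_ending_here = 32, max_so_far = 32
Position 9 (value 8): max_ending_here = 40, max_so_far = 40

Maximum subarray: [12, 4, 6, 10, 8]
Maximum sum: 40

The maximum subarray is [12, 4, 6, 10, 8] with sum 40. This subarray runs from index 5 to index 9.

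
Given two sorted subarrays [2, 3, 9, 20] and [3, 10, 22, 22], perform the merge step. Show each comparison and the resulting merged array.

Merging process:

Compare 2 vs 3: take 2 from left. Merged: [2]
Compare 3 vs 3: take 3 from left. Merged: [2, 3]
Compare 9 vs 3: take 3 from right. Merged: [2, 3, 3]
Compare 9 vs 10: take 9 from left. Merged: [2, 3, 3, 9]
Compare 20 vs 10: take 10 from right. Merged: [2, 3, 3, 9, 10]
Compare 20 vs 22: take 20 from left. Merged: [2, 3, 3, 9, 10, 20]
Append remaining from right: [22, 22]. Merged: [2, 3, 3, 9, 10, 20, 22, 22]

Final merged array: [2, 3, 3, 9, 10, 20, 22, 22]
Total comparisons: 6

The merged array is [2, 3, 3, 9, 10, 20, 22, 22], requiring 6 comparisons. The merge step runs in O(n) time where n is the total number of elements.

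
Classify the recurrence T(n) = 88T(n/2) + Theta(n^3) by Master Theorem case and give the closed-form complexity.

Master Theorem for T(n) = 88T(n/2) + O(n^3):

a = 88, b = 2, c = 3
log_b(a) = log_2(88) = 6.4594

Case 1: c = 3 < log_2(88) = 6.4594
T(n) = O(n^(log_2 88))

For T(n) = 88T(n/2) + O(n^3): log_2(88) = 6.4594. This is Case 1 of the Master Theorem (c < log_b(a), work dominated by leaves), giving O(n^(log_2 88)).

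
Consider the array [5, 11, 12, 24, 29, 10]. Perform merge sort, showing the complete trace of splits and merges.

Merge sort trace:

Split: [5, 11, 12, 24, 29, 10] -> [5, 11, 12] and [24, 29, 10]
  Split: [5, 11, 12] -> [5] and [11, 12]
    Split: [11, 12] -> [11] and [12]
    Merge: [11] + [12] -> [11, 12]
  Merge: [5] + [11, 12] -> [5, 11, 12]
  Split: [24, 29, 10] -> [24] and [29, 10]
    Split: [29, 10] -> [29] and [10]
    Merge: [29] + [10] -> [10, 29]
  Merge: [24] + [10, 29] -> [10, 24, 29]
Merge: [5, 11, 12] + [10, 24, 29] -> [5, 10, 11, 12, 24, 29]

Final sorted array: [5, 10, 11, 12, 24, 29]

The merge sort proceeds by recursively splitting the array and merging sorted halves.
After all merges, the sorted array is [5, 10, 11, 12, 24, 29].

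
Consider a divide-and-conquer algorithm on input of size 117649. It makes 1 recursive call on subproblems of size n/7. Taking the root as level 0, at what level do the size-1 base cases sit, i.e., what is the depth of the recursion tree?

For divide and conquer with division factor 7:

Problem sizes at each level:
Level 0: 117649
Level 1: 16807
Level 2: 2401
Level 3: 343
Level 4: 49
Level 5: 7
Level 6: 1

The root is level 0 and the size-1 base case is level 6 (the tree spans levels 0 through 6, i.e. 7 levels counting the root), so the depth is the number of divisions: log_7(117649) = 6

The recursion tree depth is log_7(117649) = 6. At each level, the problem size is divided by 7, so it takes 6 divisions to reduce to a base case of size 1. The algorithm makes 1 recursive call at each level.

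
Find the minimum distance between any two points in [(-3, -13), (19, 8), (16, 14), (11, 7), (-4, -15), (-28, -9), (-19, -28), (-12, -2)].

Computing all pairwise distances among 8 points:

d((-3, -13), (19, 8)) = 30.4138
d((-3, -13), (16, 14)) = 33.0151
d((-3, -13), (11, 7)) = 24.4131
d((-3, -13), (-4, -15)) = 2.2361 <-- minimum
d((-3, -13), (-28, -9)) = 25.318
d((-3, -13), (-19, -28)) = 21.9317
d((-3, -13), (-12, -2)) = 14.2127
d((19, 8), (16, 14)) = 6.7082
d((19, 8), (11, 7)) = 8.0623
d((19, 8), (-4, -15)) = 32.5269
d((19, 8), (-28, -9)) = 49.98
d((19, 8), (-19, -28)) = 52.345
d((19, 8), (-12, -2)) = 32.573
d((16, 14), (11, 7)) = 8.6023
d((16, 14), (-4, -15)) = 35.2278
d((16, 14), (-28, -9)) = 49.6488
d((16, 14), (-19, -28)) = 54.6717
d((16, 14), (-12, -2)) = 32.249
d((11, 7), (-4, -15)) = 26.6271
d((11, 7), (-28, -9)) = 42.1545
d((11, 7), (-19, -28)) = 46.0977
d((11, 7), (-12, -2)) = 24.6982
d((-4, -15), (-28, -9)) = 24.7386
d((-4, -15), (-19, -28)) = 19.8494
d((-4, -15), (-12, -2)) = 15.2643
d((-28, -9), (-19, -28)) = 21.0238
d((-28, -9), (-12, -2)) = 17.4642
d((-19, -28), (-12, -2)) = 26.9258

Closest pair: (-3, -13) and (-4, -15) with distance 2.2361

The closest pair is (-3, -13) and (-4, -15) with Euclidean distance 2.2361. For 8 points, brute-force pairwise comparison is shown above. For large n, the divide-and-conquer algorithm (sort by x, recurse on halves, check the dividing strip) achieves O(n log n).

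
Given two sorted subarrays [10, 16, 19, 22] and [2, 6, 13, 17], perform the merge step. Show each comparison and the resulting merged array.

Merging process:

Compare 10 vs 2: take 2 from right. Merged: [2]
Compare 10 vs 6: take 6 from right. Merged: [2, 6]
Compare 10 vs 13: take 10 from left. Merged: [2, 6, 10]
Compare 16 vs 13: take 13 from right. Merged: [2, 6, 10, 13]
Compare 16 vs 17: take 16 from left. Merged: [2, 6, 10, 13, 16]
Compare 19 vs 17: take 17 from right. Merged: [2, 6, 10, 13, 16, 17]
Append remaining from left: [19, 22]. Merged: [2, 6, 10, 13, 16, 17, 19, 22]

Final merged array: [2, 6, 10, 13, 16, 17, 19, 22]
Total comparisons: 6

The merged array is [2, 6, 10, 13, 16, 17, 19, 22], requiring 6 comparisons. The merge step runs in O(n) time where n is the total number of elements.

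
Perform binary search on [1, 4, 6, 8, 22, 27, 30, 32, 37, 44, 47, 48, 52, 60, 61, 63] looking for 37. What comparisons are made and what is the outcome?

Binary search for 37 in [1, 4, 6, 8, 22, 27, 30, 32, 37, 44, 47, 48, 52, 60, 61, 63]:

lo=0, hi=15, mid=7, arr[mid]=32 -> 32 < 37, search right half
lo=8, hi=15, mid=11, arr[mid]=48 -> 48 > 37, search left half
lo=8, hi=10, mid=9, arr[mid]=44 -> 44 > 37, search left half
lo=8, hi=8, mid=8, arr[mid]=37 -> Found target at index 8!

Binary search finds 37 at index 8 after 4 comparisons. The search repeatedly halves the search space by comparing with the middle element.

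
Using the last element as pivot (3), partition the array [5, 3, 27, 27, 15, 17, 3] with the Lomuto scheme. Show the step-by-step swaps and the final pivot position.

Lomuto partition with pivot = 3:

Initial array: [5, 3, 27, 27, 15, 17, 3]

arr[0]=5 > 3: no swap
arr[1]=3 <= 3: swap with position 0, array becomes [3, 5, 27, 27, 15, 17, 3]
arr[2]=27 > 3: no swap
arr[3]=27 > 3: no swap
arr[4]=15 > 3: no swap
arr[5]=17 > 3: no swap

Place pivot at position 1: [3, 3, 27, 27, 15, 17, 5]
Pivot position: 1

After partitioning with pivot 3, the array becomes [3, 3, 27, 27, 15, 17, 5]. The pivot is placed at index 1. All elements to the left of the pivot are <= 3, and all elements to the right are > 3.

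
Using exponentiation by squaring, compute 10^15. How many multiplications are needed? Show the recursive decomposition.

Computing 10^15 by squaring (build up from 10^1; each line after the first costs one multiplication):

10^1 = 10
10^2 = (10^1)^2 = 10^2 = 100
10^3 = 10 * 10^2 = 10 * 100 = 1000
10^6 = (10^3)^2 = 1000^2 = 1000000
10^7 = 10 * 10^6 = 10 * 1000000 = 10000000
10^14 = (10^7)^2 = 10000000^2 = 100000000000000
10^15 = 10 * 10^14 = 10 * 100000000000000 = 1000000000000000

Result: 1000000000000000
Multiplications needed: 6 (6 lines after 10^1)

10^15 = 1000000000000000. Using exponentiation by squaring, this requires 6 multiplications. The key idea: if the exponent is even, square the half-power; if odd, multiply by the base once.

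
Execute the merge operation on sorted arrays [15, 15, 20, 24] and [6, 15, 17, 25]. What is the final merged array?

Merging process:

Compare 15 vs 6: take 6 from right. Merged: [6]
Compare 15 vs 15: take 15 from left. Merged: [6, 15]
Compare 15 vs 15: take 15 from left. Merged: [6, 15, 15]
Compare 20 vs 15: take 15 from right. Merged: [6, 15, 15, 15]
Compare 20 vs 17: take 17 from right. Merged: [6, 15, 15, 15, 17]
Compare 20 vs 25: take 20 from left. Merged: [6, 15, 15, 15, 17, 20]
Compare 24 vs 25: take 24 from left. Merged: [6, 15, 15, 15, 17, 20, 24]
Append remaining from right: [25]. Merged: [6, 15, 15, 15, 17, 20, 24, 25]

Final merged array: [6, 15, 15, 15, 17, 20, 24, 25]
Total comparisons: 7

The merged array is [6, 15, 15, 15, 17, 20, 24, 25], requiring 7 comparisons. The merge step runs in O(n) time where n is the total number of elements.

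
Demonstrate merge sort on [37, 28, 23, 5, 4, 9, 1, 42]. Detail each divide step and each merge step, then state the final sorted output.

Merge sort trace:

Split: [37, 28, 23, 5, 4, 9, 1, 42] -> [37, 28, 23, 5] and [4, 9, 1, 42]
  Split: [37, 28, 23, 5] -> [37, 28] and [23, 5]
    Split: [37, 28] -> [37] and [28]
    Merge: [37] + [28] -> [28, 37]
    Split: [23, 5] -> [23] and [5]
    Merge: [23] + [5] -> [5, 23]
  Merge: [28, 37] + [5, 23] -> [5, 23, 28, 37]
  Split: [4, 9, 1, 42] -> [4, 9] and [1, 42]
    Split: [4, 9] -> [4] and [9]
    Merge: [4] + [9] -> [4, 9]
    Split: [1, 42] -> [1] and [42]
    Merge: [1] + [42] -> [1, 42]
  Merge: [4, 9] + [1, 42] -> [1, 4, 9, 42]
Merge: [5, 23, 28, 37] + [1, 4, 9, 42] -> [1, 4, 5, 9, 23, 28, 37, 42]

Final sorted array: [1, 4, 5, 9, 23, 28, 37, 42]

The merge sort proceeds by recursively splitting the array and merging sorted halves.
After all merges, the sorted array is [1, 4, 5, 9, 23, 28, 37, 42].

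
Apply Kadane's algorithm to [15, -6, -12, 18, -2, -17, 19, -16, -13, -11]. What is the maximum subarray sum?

Using Kadane's algorithm on [15, -6, -12, 18, -2, -17, 19, -16, -13, -11]:

Scanning through the array:
Position 1 (value -6): max_ending_here = 9, max_so_far = 15
Position 2 (value -12): max_ending_here = -3, max_so_far = 15
Position 3 (value 18): max_ending_here = 18, max_so_far = 18
Position 4 (value -2): max_ending_here = 16, max_so_far = 18
Position 5 (value -17): max_ending_here = -1, max_so_far = 18
Position 6 (value 19): max_ending_here = 19, max_so_far = 19
Position 7 (value -16): max_ending_here = 3, max_so_far = 19
Position 8 (value -13): max_ending_here = -10, max_so_far = 19
Position 9 (value -11): max_ending_here = -11, max_so_far = 19

Maximum subarray: [19]
Maximum sum: 19

The maximum subarray is [19] with sum 19. This subarray runs from index 6 to index 6.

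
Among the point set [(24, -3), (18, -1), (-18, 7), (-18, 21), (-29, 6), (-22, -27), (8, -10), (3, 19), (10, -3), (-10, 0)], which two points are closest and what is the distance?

Computing all pairwise distances among 10 points:

d((24, -3), (18, -1)) = 6.3246 <-- minimum
d((24, -3), (-18, 7)) = 43.1741
d((24, -3), (-18, 21)) = 48.3735
d((24, -3), (-29, 6)) = 53.7587
d((24, -3), (-22, -27)) = 51.8845
d((24, -3), (8, -10)) = 17.4642
d((24, -3), (3, 19)) = 30.4138
d((24, -3), (10, -3)) = 14.0
d((24, -3), (-10, 0)) = 34.1321
d((18, -1), (-18, 7)) = 36.8782
d((18, -1), (-18, 21)) = 42.19
d((18, -1), (-29, 6)) = 47.5184
d((18, -1), (-22, -27)) = 47.7074
d((18, -1), (8, -10)) = 13.4536
d((18, -1), (3, 19)) = 25.0
d((18, -1), (10, -3)) = 8.2462
d((18, -1), (-10, 0)) = 28.0179
d((-18, 7), (-18, 21)) = 14.0
d((-18, 7), (-29, 6)) = 11.0454
d((-18, 7), (-22, -27)) = 34.2345
d((-18, 7), (8, -10)) = 31.0644
d((-18, 7), (3, 19)) = 24.1868
d((-18, 7), (10, -3)) = 29.7321
d((-18, 7), (-10, 0)) = 10.6301
d((-18, 21), (-29, 6)) = 18.6011
d((-18, 21), (-22, -27)) = 48.1664
d((-18, 21), (8, -10)) = 40.4599
d((-18, 21), (3, 19)) = 21.095
d((-18, 21), (10, -3)) = 36.8782
d((-18, 21), (-10, 0)) = 22.4722
d((-29, 6), (-22, -27)) = 33.7343
d((-29, 6), (8, -10)) = 40.3113
d((-29, 6), (3, 19)) = 34.5398
d((-29, 6), (10, -3)) = 40.025
d((-29, 6), (-10, 0)) = 19.9249
d((-22, -27), (8, -10)) = 34.4819
d((-22, -27), (3, 19)) = 52.3546
d((-22, -27), (10, -3)) = 40.0
d((-22, -27), (-10, 0)) = 29.5466
d((8, -10), (3, 19)) = 29.4279
d((8, -10), (10, -3)) = 7.2801
d((8, -10), (-10, 0)) = 20.5913
d((3, 19), (10, -3)) = 23.0868
d((3, 19), (-10, 0)) = 23.0217
d((10, -3), (-10, 0)) = 20.2237

Closest pair: (24, -3) and (18, -1) with distance 6.3246

The closest pair is (24, -3) and (18, -1) with Euclidean distance 6.3246. For 10 points, brute-force pairwise comparison is shown above. For large n, the divide-and-conquer algorithm (sort by x, recurse on halves, check the dividing strip) achieves O(n log n).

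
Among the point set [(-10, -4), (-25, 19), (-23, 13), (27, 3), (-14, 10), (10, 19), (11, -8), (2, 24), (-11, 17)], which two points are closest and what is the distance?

Computing all pairwise distances among 9 points:

d((-10, -4), (-25, 19)) = 27.4591
d((-10, -4), (-23, 13)) = 21.4009
d((-10, -4), (27, 3)) = 37.6563
d((-10, -4), (-14, 10)) = 14.5602
d((-10, -4), (10, 19)) = 30.4795
d((-10, -4), (11, -8)) = 21.3776
d((-10, -4), (2, 24)) = 30.4631
d((-10, -4), (-11, 17)) = 21.0238
d((-25, 19), (-23, 13)) = 6.3246 <-- minimum
d((-25, 19), (27, 3)) = 54.4059
d((-25, 19), (-14, 10)) = 14.2127
d((-25, 19), (10, 19)) = 35.0
d((-25, 19), (11, -8)) = 45.0
d((-25, 19), (2, 24)) = 27.4591
d((-25, 19), (-11, 17)) = 14.1421
d((-23, 13), (27, 3)) = 50.9902
d((-23, 13), (-14, 10)) = 9.4868
d((-23, 13), (10, 19)) = 33.541
d((-23, 13), (11, -8)) = 39.9625
d((-23, 13), (2, 24)) = 27.313
d((-23, 13), (-11, 17)) = 12.6491
d((27, 3), (-14, 10)) = 41.5933
d((27, 3), (10, 19)) = 23.3452
d((27, 3), (11, -8)) = 19.4165
d((27, 3), (2, 24)) = 32.6497
d((27, 3), (-11, 17)) = 40.4969
d((-14, 10), (10, 19)) = 25.632
d((-14, 10), (11, -8)) = 30.8058
d((-14, 10), (2, 24)) = 21.2603
d((-14, 10), (-11, 17)) = 7.6158
d((10, 19), (11, -8)) = 27.0185
d((10, 19), (2, 24)) = 9.434
d((10, 19), (-11, 17)) = 21.095
d((11, -8), (2, 24)) = 33.2415
d((11, -8), (-11, 17)) = 33.3017
d((2, 24), (-11, 17)) = 14.7648

Closest pair: (-25, 19) and (-23, 13) with distance 6.3246

The closest pair is (-25, 19) and (-23, 13) with Euclidean distance 6.3246. For 9 points, brute-force pairwise comparison is shown above. For large n, the divide-and-conquer algorithm (sort by x, recurse on halves, check the dividing strip) achieves O(n log n).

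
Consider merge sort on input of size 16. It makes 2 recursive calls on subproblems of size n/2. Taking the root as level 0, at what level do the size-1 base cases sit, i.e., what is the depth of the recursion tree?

For divide and conquer with division factor 2:

Problem sizes at each level:
Level 0: 16
Level 1: 8
Level 2: 4
Level 3: 2
Level 4: 1

The root is level 0 and the size-1 base case is level 4 (the tree spans levels 0 through 4, i.e. 5 levels counting the root), so the depth is the number of divisions: log_2(16) = 4

The recursion tree depth is log_2(16) = 4. At each level, the problem size is divided by 2, so it takes 4 divisions to reduce to a base case of size 1. The algorithm makes 2 recursive calls at each level.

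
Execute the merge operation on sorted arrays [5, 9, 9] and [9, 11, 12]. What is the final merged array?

Merging process:

Compare 5 vs 9: take 5 from left. Merged: [5]
Compare 9 vs 9: take 9 from left. Merged: [5, 9]
Compare 9 vs 9: take 9 from left. Merged: [5, 9, 9]
Append remaining from right: [9, 11, 12]. Merged: [5, 9, 9, 9, 11, 12]

Final merged array: [5, 9, 9, 9, 11, 12]
Total comparisons: 3

The merged array is [5, 9, 9, 9, 11, 12], requiring 3 comparisons. The merge step runs in O(n) time where n is the total number of elements.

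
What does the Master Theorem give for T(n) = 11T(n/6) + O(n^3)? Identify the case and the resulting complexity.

Master Theorem for T(n) = 11T(n/6) + O(n^3):

a = 11, b = 6, c = 3
log_b(a) = log_6(11) = 1.3383

Case 3: c = 3 > log_6(11) = 1.3383
T(n) = O(n^3) = O(n^3)

For T(n) = 11T(n/6) + O(n^3): log_6(11) = 1.3383. This is Case 3 of the Master Theorem (c > log_b(a), work dominated by root), giving O(n^3).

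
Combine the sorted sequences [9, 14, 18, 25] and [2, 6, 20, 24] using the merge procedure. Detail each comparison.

Merging process:

Compare 9 vs 2: take 2 from right. Merged: [2]
Compare 9 vs 6: take 6 from right. Merged: [2, 6]
Compare 9 vs 20: take 9 from left. Merged: [2, 6, 9]
Compare 14 vs 20: take 14 from left. Merged: [2, 6, 9, 14]
Compare 18 vs 20: take 18 from left. Merged: [2, 6, 9, 14, 18]
Compare 25 vs 20: take 20 from right. Merged: [2, 6, 9, 14, 18, 20]
Compare 25 vs 24: take 24 from right. Merged: [2, 6, 9, 14, 18, 20, 24]
Append remaining from left: [25]. Merged: [2, 6, 9, 14, 18, 20, 24, 25]

Final merged array: [2, 6, 9, 14, 18, 20, 24, 25]
Total comparisons: 7

The merged array is [2, 6, 9, 14, 18, 20, 24, 25], requiring 7 comparisons. The merge step runs in O(n) time where n is the total number of elements.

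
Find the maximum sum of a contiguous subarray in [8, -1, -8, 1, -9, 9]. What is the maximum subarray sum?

Using Kadane's algorithm on [8, -1, -8, 1, -9, 9]:

Scanning through the array:
Position 1 (value -1): max_ending_here = 7, max_so_far = 8
Position 2 (value -8): max_ending_here = -1, max_so_far = 8
Position 3 (value 1): max_ending_here = 1, max_so_far = 8
Position 4 (value -9): max_ending_here = -8, max_so_far = 8
Position 5 (value 9): max_ending_here = 9, max_so_far = 9

Maximum subarray: [9]
Maximum sum: 9

The maximum subarray is [9] with sum 9. This subarray runs from index 5 to index 5.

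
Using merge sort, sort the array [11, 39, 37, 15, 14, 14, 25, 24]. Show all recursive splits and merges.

Merge sort trace:

Split: [11, 39, 37, 15, 14, 14, 25, 24] -> [11, 39, 37, 15] and [14, 14, 25, 24]
  Split: [11, 39, 37, 15] -> [11, 39] and [37, 15]
    Split: [11, 39] -> [11] and [39]
    Merge: [11] + [39] -> [11, 39]
    Split: [37, 15] -> [37] and [15]
    Merge: [37] + [15] -> [15, 37]
  Merge: [11, 39] + [15, 37] -> [11, 15, 37, 39]
  Split: [14, 14, 25, 24] -> [14, 14] and [25, 24]
    Split: [14, 14] -> [14] and [14]
    Merge: [14] + [14] -> [14, 14]
    Split: [25, 24] -> [25] and [24]
    Merge: [25] + [24] -> [24, 25]
  Merge: [14, 14] + [24, 25] -> [14, 14, 24, 25]
Merge: [11, 15, 37, 39] + [14, 14, 24, 25] -> [11, 14, 14, 15, 24, 25, 37, 39]

Final sorted array: [11, 14, 14, 15, 24, 25, 37, 39]

The merge sort proceeds by recursively splitting the array and merging sorted halves.
After all merges, the sorted array is [11, 14, 14, 15, 24, 25, 37, 39].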